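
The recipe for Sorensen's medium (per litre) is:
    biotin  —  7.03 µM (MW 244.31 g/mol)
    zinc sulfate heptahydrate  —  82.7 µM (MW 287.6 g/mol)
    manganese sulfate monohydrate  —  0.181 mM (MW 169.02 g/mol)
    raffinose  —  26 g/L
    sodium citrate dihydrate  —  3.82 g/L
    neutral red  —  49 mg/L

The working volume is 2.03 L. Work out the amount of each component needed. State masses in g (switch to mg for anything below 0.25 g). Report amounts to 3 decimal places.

biotin 3.487 mg; zinc sulfate heptahydrate 48.283 mg; manganese sulfate monohydrate 62.103 mg; raffinose 52.780 g; sodium citrate dihydrate 7.755 g; neutral red 99.470 mg

Working volume: 2.03 L.
biotin: 7.03 µmol/L × 244.31 g/mol × 2.03 L ÷ 1000 = 3.487 mg
zinc sulfate heptahydrate: 82.7 µmol/L × 287.6 g/mol × 2.03 L ÷ 1000 = 48.283 mg
manganese sulfate monohydrate: 0.181 mmol/L × 169.02 mg/mmol × 2.03 L = 62.103 mg
raffinose: 26 g/L × 2.03 L = 52.780 g
sodium citrate dihydrate: 3.82 g/L × 2.03 L = 7.755 g
neutral red: 49 mg/L × 2.03 L = 99.470 mg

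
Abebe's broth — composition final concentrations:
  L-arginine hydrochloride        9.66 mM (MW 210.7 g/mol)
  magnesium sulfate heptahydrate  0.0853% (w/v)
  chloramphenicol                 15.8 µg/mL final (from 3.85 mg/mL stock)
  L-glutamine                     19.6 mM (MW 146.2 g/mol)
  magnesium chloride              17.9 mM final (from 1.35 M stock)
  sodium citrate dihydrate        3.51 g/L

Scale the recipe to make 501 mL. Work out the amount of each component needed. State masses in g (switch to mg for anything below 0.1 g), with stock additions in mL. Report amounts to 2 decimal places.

L-arginine hydrochloride 1.02 g; magnesium sulfate heptahydrate 0.43 g; chloramphenicol 2.06 mL; L-glutamine 1.44 g; magnesium chloride 6.64 mL; sodium citrate dihydrate 1.76 g

Working volume: 501 mL = 0.501 L.
L-arginine hydrochloride: 9.66 mmol/L × 210.7 g/mol × 0.501 L ÷ 1000 = 1.02 g
magnesium sulfate heptahydrate: 0.0853% w/v = 0.853 g/L → 0.853 × 0.501 L = 0.43 g
chloramphenicol: C1V1 = C2V2 → 15.8 µg/mL × 501 mL ÷ 3850 µg/mL = 2.06 mL
L-glutamine: 19.6 mmol/L × 146.2 g/mol × 0.501 L ÷ 1000 = 1.44 g
magnesium chloride: dilute stock: 17.9 mM × 501 mL ÷ 1350 mM = 6.64 mL
sodium citrate dihydrate: 3.51 g/L × 0.501 L = 1.76 g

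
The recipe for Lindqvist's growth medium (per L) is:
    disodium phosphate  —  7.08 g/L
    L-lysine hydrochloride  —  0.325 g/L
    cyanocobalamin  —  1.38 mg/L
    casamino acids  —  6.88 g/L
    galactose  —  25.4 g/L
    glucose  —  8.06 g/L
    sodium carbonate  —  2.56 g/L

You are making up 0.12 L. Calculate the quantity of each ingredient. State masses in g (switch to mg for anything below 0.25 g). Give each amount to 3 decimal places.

Scale factor relative to 1 L: 0.12.
disodium phosphate: 7.08 g/L × 0.12 L = 0.850 g
L-lysine hydrochloride: 0.325 g/L × 0.12 L = 0.039 g = 39.000 mg
cyanocobalamin: 1.38 mg/L × 0.12 L = 0.166 mg
casamino acids: 6.88 g/L × 0.12 L = 0.826 g
galactose: 25.4 g/L × 0.12 L = 3.048 g
glucose: 8.06 g/L × 0.12 L = 0.967 g
sodium carbonate: 2.56 g/L × 0.12 L = 0.307 g

disodium phosphate 0.850 g; L-lysine hydrochloride 39.000 mg; cyanocobalamin 0.166 mg; casamino acids 0.826 g; galactose 3.048 g; glucose 0.967 g; sodium carbonate 0.307 g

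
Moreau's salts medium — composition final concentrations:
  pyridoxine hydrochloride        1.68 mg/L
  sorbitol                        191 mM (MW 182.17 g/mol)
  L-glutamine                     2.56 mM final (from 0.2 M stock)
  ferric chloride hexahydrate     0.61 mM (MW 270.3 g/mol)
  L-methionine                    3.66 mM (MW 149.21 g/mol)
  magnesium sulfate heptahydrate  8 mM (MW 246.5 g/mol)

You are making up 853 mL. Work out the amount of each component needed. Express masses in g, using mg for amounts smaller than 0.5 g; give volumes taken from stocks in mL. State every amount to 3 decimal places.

Working volume: 853 mL = 0.853 L.
pyridoxine hydrochloride: 1.68 mg/L × 0.853 L = 1.433 mg
sorbitol: 191 mmol/L × 182.17 g/mol × 0.853 L ÷ 1000 = 29.680 g
L-glutamine: dilute stock: 2.56 mM × 853 mL ÷ 200 mM = 10.918 mL
ferric chloride hexahydrate: 0.61 mmol/L × 270.3 mg/mmol × 0.853 L = 140.645 mg
L-methionine: 3.66 mmol/L × 149.21 mg/mmol × 0.853 L = 465.831 mg
magnesium sulfate heptahydrate: 8 mmol/L × 246.5 g/mol × 0.853 L ÷ 1000 = 1.682 g

pyridoxine hydrochloride 1.433 mg; sorbitol 29.680 g; L-glutamine 10.918 mL; ferric chloride hexahydrate 140.645 mg; L-methionine 465.831 mg; magnesium sulfate heptahydrate 1.682 g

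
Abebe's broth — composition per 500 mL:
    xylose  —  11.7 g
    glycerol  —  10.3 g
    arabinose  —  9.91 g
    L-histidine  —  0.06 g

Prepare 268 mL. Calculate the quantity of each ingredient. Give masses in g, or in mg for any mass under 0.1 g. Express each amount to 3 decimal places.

xylose 6.271 g; glycerol 5.521 g; arabinose 5.312 g; L-histidine 32.160 mg

Scale factor = 268 mL / 500 mL = 0.536.
xylose: 11.7 g × (268 mL / 500 mL) = 6.271 g
glycerol: 10.3 g × (268 mL / 500 mL) = 5.521 g
arabinose: 9.91 g × (268 mL / 500 mL) = 5.312 g
L-histidine: 0.06 g × (268 mL / 500 mL) = 0.03216 g = 32.160 mg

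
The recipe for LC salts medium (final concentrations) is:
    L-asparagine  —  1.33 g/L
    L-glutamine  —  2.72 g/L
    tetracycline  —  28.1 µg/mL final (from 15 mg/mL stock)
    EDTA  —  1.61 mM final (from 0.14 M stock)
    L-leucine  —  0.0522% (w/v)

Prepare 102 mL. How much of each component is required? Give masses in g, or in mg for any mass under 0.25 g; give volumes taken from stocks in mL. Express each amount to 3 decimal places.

L-asparagine 135.660 mg; L-glutamine 0.277 g; tetracycline 0.191 mL; EDTA 1.173 mL; L-leucine 53.244 mg

Working volume: 102 mL = 0.102 L.
L-asparagine: 1.33 g/L × 0.102 L = 0.13566 g = 135.660 mg
L-glutamine: 2.72 g/L × 0.102 L = 0.277 g
tetracycline: C1V1 = C2V2 → 28.1 µg/mL × 102 mL ÷ 15000 µg/mL = 0.191 mL
EDTA: V = C2·V2/C1 = 1.61 mM × 102 mL ÷ 140 mM = 1.173 mL
L-leucine: 0.0522% w/v = 0.522 g/L → 0.522 × 0.102 L = 0.053244 g = 53.244 mg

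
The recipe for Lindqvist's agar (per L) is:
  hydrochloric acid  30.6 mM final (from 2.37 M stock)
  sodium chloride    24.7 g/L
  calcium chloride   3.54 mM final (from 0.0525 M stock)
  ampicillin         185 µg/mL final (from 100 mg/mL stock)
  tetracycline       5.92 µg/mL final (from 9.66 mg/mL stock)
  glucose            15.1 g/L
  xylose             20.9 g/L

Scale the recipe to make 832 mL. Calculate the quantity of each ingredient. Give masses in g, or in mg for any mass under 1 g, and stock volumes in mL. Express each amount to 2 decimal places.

Scale factor relative to 1 L: 0.832.
hydrochloric acid: V = C2·V2/C1 = 30.6 mM × 832 mL ÷ 2370 mM = 10.74 mL
sodium chloride: 24.7 g/L × 0.832 L = 20.55 g
calcium chloride: dilute stock: 3.54 mM × 832 mL ÷ 52.5 mM = 56.10 mL
ampicillin: V = C2·V2/C1 = 185 µg/mL × 832 mL ÷ 100000 µg/mL = 1.54 mL
tetracycline: V = C2·V2/C1 = 5.92 µg/mL × 832 mL ÷ 9660 µg/mL = 0.51 mL
glucose: 15.1 g/L × 0.832 L = 12.56 g
xylose: 20.9 g/L × 0.832 L = 17.39 g

hydrochloric acid 10.74 mL; sodium chloride 20.55 g; calcium chloride 56.10 mL; ampicillin 1.54 mL; tetracycline 0.51 mL; glucose 12.56 g; xylose 17.39 g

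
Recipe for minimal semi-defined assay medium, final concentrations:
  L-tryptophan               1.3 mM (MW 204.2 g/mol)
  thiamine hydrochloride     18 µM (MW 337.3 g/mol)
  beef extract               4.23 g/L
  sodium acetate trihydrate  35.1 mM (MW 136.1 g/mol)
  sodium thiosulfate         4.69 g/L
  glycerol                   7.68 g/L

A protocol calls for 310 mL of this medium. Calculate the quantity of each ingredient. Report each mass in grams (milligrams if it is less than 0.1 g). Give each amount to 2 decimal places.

Target volume = 310 mL = 0.31 L.
L-tryptophan: 1.3 mmol/L × 204.2 mg/mmol × 0.31 L = 82.29 mg
thiamine hydrochloride: 18 µmol/L × 337.3 g/mol × 0.31 L ÷ 1000 = 1.88 mg
beef extract: 4.23 g/L × 0.31 L = 1.31 g
sodium acetate trihydrate: 35.1 mmol/L × 136.1 g/mol × 0.31 L ÷ 1000 = 1.48 g
sodium thiosulfate: 4.69 g/L × 0.31 L = 1.45 g
glycerol: 7.68 g/L × 0.31 L = 2.38 g

L-tryptophan 82.29 mg; thiamine hydrochloride 1.88 mg; beef extract 1.31 g; sodium acetate trihydrate 1.48 g; sodium thiosulfate 1.45 g; glycerol 2.38 g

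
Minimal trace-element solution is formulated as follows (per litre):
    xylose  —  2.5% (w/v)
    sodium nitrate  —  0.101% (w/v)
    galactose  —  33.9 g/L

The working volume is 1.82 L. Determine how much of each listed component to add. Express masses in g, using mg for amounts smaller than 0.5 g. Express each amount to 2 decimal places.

Scale factor relative to 1 L: 1.82.
xylose: 2.5 g per 100 mL × 1820 mL ÷ 100 = 45.50 g
sodium nitrate: 0.101 g per 100 mL × 1820 mL ÷ 100 = 1.84 g
galactose: 33.9 g/L × 1.82 L = 61.70 g

xylose 45.50 g; sodium nitrate 1.84 g; galactose 61.70 g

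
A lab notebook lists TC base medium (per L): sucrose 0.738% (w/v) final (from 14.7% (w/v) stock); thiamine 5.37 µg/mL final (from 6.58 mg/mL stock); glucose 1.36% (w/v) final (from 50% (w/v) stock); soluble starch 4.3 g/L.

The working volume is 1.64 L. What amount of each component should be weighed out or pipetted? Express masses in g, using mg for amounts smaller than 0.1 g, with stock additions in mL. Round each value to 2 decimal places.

sucrose 82.33 mL; thiamine 1.34 mL; glucose 44.61 mL; soluble starch 7.05 g

Scale factor relative to 1 L: 1.64.
sucrose: V = C2·V2/C1 = 0.738% ÷ 14.7% × 1640 mL = 82.33 mL
thiamine: dilute stock: 5.37 µg/mL × 1640 mL ÷ 6580 µg/mL = 1.34 mL
glucose: dilute stock: 1.36% ÷ 50% × 1640 mL = 44.61 mL
soluble starch: 4.3 g/L × 1.64 L = 7.05 g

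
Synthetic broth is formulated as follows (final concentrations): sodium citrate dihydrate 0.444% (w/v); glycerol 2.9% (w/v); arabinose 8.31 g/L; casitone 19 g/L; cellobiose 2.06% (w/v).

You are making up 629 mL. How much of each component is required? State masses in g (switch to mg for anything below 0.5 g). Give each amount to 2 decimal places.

sodium citrate dihydrate 2.79 g; glycerol 18.24 g; arabinose 5.23 g; casitone 11.95 g; cellobiose 12.96 g

Scale factor relative to 1 L: 0.629.
sodium citrate dihydrate: 0.444 g per 100 mL × 629 mL ÷ 100 = 2.79 g
glycerol: 2.9 g per 100 mL × 629 mL ÷ 100 = 18.24 g
arabinose: 8.31 g/L × 0.629 L = 5.23 g
casitone: 19 g/L × 0.629 L = 11.95 g
cellobiose: 2.06% w/v = 20.6 g/L → 20.6 × 0.629 L = 12.96 g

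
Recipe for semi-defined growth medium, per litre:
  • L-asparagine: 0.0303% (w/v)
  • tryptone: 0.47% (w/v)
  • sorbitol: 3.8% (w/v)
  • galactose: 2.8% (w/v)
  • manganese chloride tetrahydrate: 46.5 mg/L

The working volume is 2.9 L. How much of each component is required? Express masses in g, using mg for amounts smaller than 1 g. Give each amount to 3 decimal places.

Scale factor relative to 1 L: 2.9.
L-asparagine: 0.0303 g per 100 mL × 2900 mL ÷ 100 = 0.8787 g = 878.700 mg
tryptone: 0.47 g per 100 mL × 2900 mL ÷ 100 = 13.630 g
sorbitol: 3.8 g per 100 mL × 2900 mL ÷ 100 = 110.200 g
galactose: 2.8% w/v = 28 g/L → 28 × 2.9 L = 81.200 g
manganese chloride tetrahydrate: 46.5 mg/L × 2.9 L = 134.850 mg

L-asparagine 878.700 mg; tryptone 13.630 g; sorbitol 110.200 g; galactose 81.200 g; manganese chloride tetrahydrate 134.850 mg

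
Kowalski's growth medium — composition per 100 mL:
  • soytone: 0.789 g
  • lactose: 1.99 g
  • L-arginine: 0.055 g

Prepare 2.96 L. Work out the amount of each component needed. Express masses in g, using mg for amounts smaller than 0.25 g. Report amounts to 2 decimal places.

soytone 23.35 g; lactose 58.90 g; L-arginine 1.63 g

Ratio of target to recipe volume: 2960 / 100 = 29.6.
soytone: 0.789 g × (2960 mL / 100 mL) = 23.35 g
lactose: 1.99 g × (2960 mL / 100 mL) = 58.90 g
L-arginine: 0.055 g × (2960 mL / 100 mL) = 1.63 g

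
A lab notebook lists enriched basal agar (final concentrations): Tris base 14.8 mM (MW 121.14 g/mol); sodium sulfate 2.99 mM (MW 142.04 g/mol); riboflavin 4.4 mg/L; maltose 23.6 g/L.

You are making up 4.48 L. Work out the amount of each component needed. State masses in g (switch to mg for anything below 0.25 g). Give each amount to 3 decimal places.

Tris base 8.032 g; sodium sulfate 1.903 g; riboflavin 19.712 mg; maltose 105.728 g

Scale factor relative to 1 L: 4.48.
Tris base: 14.8 mmol/L × 121.14 g/mol × 4.48 L ÷ 1000 = 8.032 g
sodium sulfate: 2.99 mmol/L × 142.04 g/mol × 4.48 L ÷ 1000 = 1.903 g
riboflavin: 4.4 mg/L × 4.48 L = 19.712 mg
maltose: 23.6 g/L × 4.48 L = 105.728 g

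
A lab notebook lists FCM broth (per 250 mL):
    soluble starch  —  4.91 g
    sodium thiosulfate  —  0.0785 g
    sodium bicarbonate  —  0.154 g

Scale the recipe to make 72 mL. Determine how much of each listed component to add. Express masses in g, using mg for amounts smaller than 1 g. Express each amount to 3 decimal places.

Ratio of target to recipe volume: 72 / 250 = 0.288.
soluble starch: 4.91 g × (72 mL / 250 mL) = 1.414 g
sodium thiosulfate: 0.0785 g × (72 mL / 250 mL) = 0.022608 g = 22.608 mg
sodium bicarbonate: 0.154 g × (72 mL / 250 mL) = 0.044352 g = 44.352 mg

soluble starch 1.414 g; sodium thiosulfate 22.608 mg; sodium bicarbonate 44.352 mg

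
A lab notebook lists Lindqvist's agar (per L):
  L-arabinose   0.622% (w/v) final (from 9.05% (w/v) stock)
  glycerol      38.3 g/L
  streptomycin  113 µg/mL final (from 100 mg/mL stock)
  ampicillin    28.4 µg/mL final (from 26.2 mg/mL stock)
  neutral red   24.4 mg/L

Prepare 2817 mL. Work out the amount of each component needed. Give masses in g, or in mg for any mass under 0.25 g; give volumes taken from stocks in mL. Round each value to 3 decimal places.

Scale factor relative to 1 L: 2.817.
L-arabinose: dilute stock: 0.622% ÷ 9.05% × 2817 mL = 193.610 mL
glycerol: 38.3 g/L × 2.817 L = 107.891 g
streptomycin: V = C2·V2/C1 = 113 µg/mL × 2817 mL ÷ 100000 µg/mL = 3.183 mL
ampicillin: dilute stock: 28.4 µg/mL × 2817 mL ÷ 26200 µg/mL = 3.054 mL
neutral red: 24.4 mg/L × 2.817 L = 68.735 mg

L-arabinose 193.610 mL; glycerol 107.891 g; streptomycin 3.183 mL; ampicillin 3.054 mL; neutral red 68.735 mg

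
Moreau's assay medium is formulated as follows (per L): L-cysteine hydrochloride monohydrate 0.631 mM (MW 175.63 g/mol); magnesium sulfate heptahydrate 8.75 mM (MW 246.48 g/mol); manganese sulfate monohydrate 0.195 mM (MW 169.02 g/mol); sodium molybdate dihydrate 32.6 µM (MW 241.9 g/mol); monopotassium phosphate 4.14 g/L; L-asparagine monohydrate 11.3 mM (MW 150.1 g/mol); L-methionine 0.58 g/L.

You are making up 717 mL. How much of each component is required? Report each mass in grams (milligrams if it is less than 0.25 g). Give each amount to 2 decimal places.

Working volume: 717 mL = 0.717 L.
L-cysteine hydrochloride monohydrate: 0.631 mmol/L × 175.63 mg/mmol × 0.717 L = 79.46 mg
magnesium sulfate heptahydrate: 8.75 mmol/L × 246.48 g/mol × 0.717 L ÷ 1000 = 1.55 g
manganese sulfate monohydrate: 0.195 mmol/L × 169.02 mg/mmol × 0.717 L = 23.63 mg
sodium molybdate dihydrate: 32.6 µmol/L × 241.9 g/mol × 0.717 L ÷ 1000 = 5.65 mg
monopotassium phosphate: 4.14 g/L × 0.717 L = 2.97 g
L-asparagine monohydrate: 11.3 mmol/L × 150.1 g/mol × 0.717 L ÷ 1000 = 1.22 g
L-methionine: 0.58 g/L × 0.717 L = 0.42 g

L-cysteine hydrochloride monohydrate 79.46 mg; magnesium sulfate heptahydrate 1.55 g; manganese sulfate monohydrate 23.63 mg; sodium molybdate dihydrate 5.65 mg; monopotassium phosphate 2.97 g; L-asparagine monohydrate 1.22 g; L-methionine 0.42 g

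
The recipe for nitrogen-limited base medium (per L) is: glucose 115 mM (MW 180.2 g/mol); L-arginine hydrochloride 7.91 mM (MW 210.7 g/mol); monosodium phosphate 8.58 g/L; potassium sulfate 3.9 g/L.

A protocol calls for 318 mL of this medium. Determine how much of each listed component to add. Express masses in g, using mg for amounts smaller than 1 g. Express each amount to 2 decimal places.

Scale factor relative to 1 L: 0.318.
glucose: 115 mmol/L × 180.2 g/mol × 0.318 L ÷ 1000 = 6.59 g
L-arginine hydrochloride: 7.91 mmol/L × 210.7 mg/mmol × 0.318 L = 529.99 mg
monosodium phosphate: 8.58 g/L × 0.318 L = 2.73 g
potassium sulfate: 3.9 g/L × 0.318 L = 1.24 g

glucose 6.59 g; L-arginine hydrochloride 529.99 mg; monosodium phosphate 2.73 g; potassium sulfate 1.24 g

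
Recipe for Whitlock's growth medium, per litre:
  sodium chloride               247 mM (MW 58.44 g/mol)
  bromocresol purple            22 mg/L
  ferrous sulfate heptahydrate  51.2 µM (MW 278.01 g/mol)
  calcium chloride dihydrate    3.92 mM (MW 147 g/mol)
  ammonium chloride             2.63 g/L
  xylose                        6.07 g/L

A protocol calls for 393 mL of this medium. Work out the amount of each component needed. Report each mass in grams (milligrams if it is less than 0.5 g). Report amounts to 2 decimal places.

sodium chloride 5.67 g; bromocresol purple 8.65 mg; ferrous sulfate heptahydrate 5.59 mg; calcium chloride dihydrate 226.46 mg; ammonium chloride 1.03 g; xylose 2.39 g

Target volume = 393 mL = 0.393 L.
sodium chloride: 247 mmol/L × 58.44 g/mol × 0.393 L ÷ 1000 = 5.67 g
bromocresol purple: 22 mg/L × 0.393 L = 8.65 mg
ferrous sulfate heptahydrate: 51.2 µmol/L × 278.01 g/mol × 0.393 L ÷ 1000 = 5.59 mg
calcium chloride dihydrate: 3.92 mmol/L × 147 mg/mmol × 0.393 L = 226.46 mg
ammonium chloride: 2.63 g/L × 0.393 L = 1.03 g
xylose: 6.07 g/L × 0.393 L = 2.39 g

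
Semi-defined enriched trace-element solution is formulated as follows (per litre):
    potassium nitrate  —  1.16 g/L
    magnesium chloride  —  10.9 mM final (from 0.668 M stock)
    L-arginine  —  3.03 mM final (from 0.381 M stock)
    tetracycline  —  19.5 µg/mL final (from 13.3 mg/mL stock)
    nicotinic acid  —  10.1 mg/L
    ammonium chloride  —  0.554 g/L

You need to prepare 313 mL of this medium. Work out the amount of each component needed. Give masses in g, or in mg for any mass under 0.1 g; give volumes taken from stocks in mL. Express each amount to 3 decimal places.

Scale factor relative to 1 L: 0.313.
potassium nitrate: 1.16 g/L × 0.313 L = 0.363 g
magnesium chloride: dilute stock: 10.9 mM × 313 mL ÷ 668 mM = 5.107 mL
L-arginine: C1V1 = C2V2 → 3.03 mM × 313 mL ÷ 381 mM = 2.489 mL
tetracycline: V = C2·V2/C1 = 19.5 µg/mL × 313 mL ÷ 13300 µg/mL = 0.459 mL
nicotinic acid: 10.1 mg/L × 0.313 L = 3.161 mg
ammonium chloride: 0.554 g/L × 0.313 L = 0.173 g

potassium nitrate 0.363 g; magnesium chloride 5.107 mL; L-arginine 2.489 mL; tetracycline 0.459 mL; nicotinic acid 3.161 mg; ammonium chloride 0.173 g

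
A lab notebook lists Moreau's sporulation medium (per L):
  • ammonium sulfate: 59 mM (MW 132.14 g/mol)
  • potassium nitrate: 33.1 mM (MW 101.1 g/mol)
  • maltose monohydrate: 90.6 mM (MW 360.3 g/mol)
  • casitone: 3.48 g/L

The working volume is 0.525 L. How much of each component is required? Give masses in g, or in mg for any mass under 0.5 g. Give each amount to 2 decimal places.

Scale factor relative to 1 L: 0.525.
ammonium sulfate: 59 mmol/L × 132.14 g/mol × 0.525 L ÷ 1000 = 4.09 g
potassium nitrate: 33.1 mmol/L × 101.1 g/mol × 0.525 L ÷ 1000 = 1.76 g
maltose monohydrate: 90.6 mmol/L × 360.3 g/mol × 0.525 L ÷ 1000 = 17.14 g
casitone: 3.48 g/L × 0.525 L = 1.83 g

ammonium sulfate 4.09 g; potassium nitrate 1.76 g; maltose monohydrate 17.14 g; casitone 1.83 g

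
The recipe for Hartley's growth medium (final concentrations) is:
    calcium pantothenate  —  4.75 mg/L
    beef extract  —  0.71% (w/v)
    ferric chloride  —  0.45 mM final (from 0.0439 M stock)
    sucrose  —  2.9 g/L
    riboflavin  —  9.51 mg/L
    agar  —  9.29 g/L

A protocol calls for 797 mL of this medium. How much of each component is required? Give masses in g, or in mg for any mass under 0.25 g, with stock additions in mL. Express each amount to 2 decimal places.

calcium pantothenate 3.79 mg; beef extract 5.66 g; ferric chloride 8.17 mL; sucrose 2.31 g; riboflavin 7.58 mg; agar 7.40 g

Working volume: 797 mL = 0.797 L.
calcium pantothenate: 4.75 mg/L × 0.797 L = 3.79 mg
beef extract: 0.71% w/v = 7.1 g/L → 7.1 × 0.797 L = 5.66 g
ferric chloride: C1V1 = C2V2 → 0.45 mM × 797 mL ÷ 43.9 mM = 8.17 mL
sucrose: 2.9 g/L × 0.797 L = 2.31 g
riboflavin: 9.51 mg/L × 0.797 L = 7.58 mg
agar: 9.29 g/L × 0.797 L = 7.40 g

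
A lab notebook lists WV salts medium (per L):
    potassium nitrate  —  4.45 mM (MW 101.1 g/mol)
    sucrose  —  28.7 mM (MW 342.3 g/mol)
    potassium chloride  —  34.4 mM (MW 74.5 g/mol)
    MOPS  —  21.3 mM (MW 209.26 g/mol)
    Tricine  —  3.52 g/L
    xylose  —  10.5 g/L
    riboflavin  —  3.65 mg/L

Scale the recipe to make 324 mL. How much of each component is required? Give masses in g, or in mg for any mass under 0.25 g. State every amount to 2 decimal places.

potassium nitrate 145.77 mg; sucrose 3.18 g; potassium chloride 0.83 g; MOPS 1.44 g; Tricine 1.14 g; xylose 3.40 g; riboflavin 1.18 mg

Working volume: 324 mL = 0.324 L.
potassium nitrate: 4.45 mmol/L × 101.1 mg/mmol × 0.324 L = 145.77 mg
sucrose: 28.7 mmol/L × 342.3 g/mol × 0.324 L ÷ 1000 = 3.18 g
potassium chloride: 34.4 mmol/L × 74.5 g/mol × 0.324 L ÷ 1000 = 0.83 g
MOPS: 21.3 mmol/L × 209.26 g/mol × 0.324 L ÷ 1000 = 1.44 g
Tricine: 3.52 g/L × 0.324 L = 1.14 g
xylose: 10.5 g/L × 0.324 L = 3.40 g
riboflavin: 3.65 mg/L × 0.324 L = 1.18 mg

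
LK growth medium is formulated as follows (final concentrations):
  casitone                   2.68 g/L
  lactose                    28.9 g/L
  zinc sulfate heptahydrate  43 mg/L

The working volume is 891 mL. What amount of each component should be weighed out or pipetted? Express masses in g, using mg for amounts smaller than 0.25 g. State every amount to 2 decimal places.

Target volume = 891 mL = 0.891 L.
casitone: 2.68 g/L × 0.891 L = 2.39 g
lactose: 28.9 g/L × 0.891 L = 25.75 g
zinc sulfate heptahydrate: 43 mg/L × 0.891 L = 38.31 mg

casitone 2.39 g; lactose 25.75 g; zinc sulfate heptahydrate 38.31 mg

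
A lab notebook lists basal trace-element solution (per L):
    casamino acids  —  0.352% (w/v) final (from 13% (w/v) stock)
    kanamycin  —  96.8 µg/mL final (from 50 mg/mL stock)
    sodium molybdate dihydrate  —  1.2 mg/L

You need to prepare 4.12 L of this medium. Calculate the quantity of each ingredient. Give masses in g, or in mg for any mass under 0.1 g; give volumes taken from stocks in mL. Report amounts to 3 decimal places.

casamino acids 111.557 mL; kanamycin 7.976 mL; sodium molybdate dihydrate 4.944 mg

Scale factor relative to 1 L: 4.12.
casamino acids: dilute stock: 0.352% ÷ 13% × 4120 mL = 111.557 mL
kanamycin: C1V1 = C2V2 → 96.8 µg/mL × 4120 mL ÷ 50000 µg/mL = 7.976 mL
sodium molybdate dihydrate: 1.2 mg/L × 4.12 L = 4.944 mg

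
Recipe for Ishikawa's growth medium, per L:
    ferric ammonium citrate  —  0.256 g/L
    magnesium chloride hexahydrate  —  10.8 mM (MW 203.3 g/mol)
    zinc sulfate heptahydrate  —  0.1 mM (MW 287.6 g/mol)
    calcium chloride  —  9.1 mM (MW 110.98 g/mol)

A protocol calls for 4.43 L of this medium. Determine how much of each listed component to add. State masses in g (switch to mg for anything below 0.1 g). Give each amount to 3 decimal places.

ferric ammonium citrate 1.134 g; magnesium chloride hexahydrate 9.727 g; zinc sulfate heptahydrate 0.127 g; calcium chloride 4.474 g

Scale factor relative to 1 L: 4.43.
ferric ammonium citrate: 0.256 g/L × 4.43 L = 1.134 g
magnesium chloride hexahydrate: 10.8 mmol/L × 203.3 g/mol × 4.43 L ÷ 1000 = 9.727 g
zinc sulfate heptahydrate: 0.1 mmol/L × 287.6 g/mol × 4.43 L ÷ 1000 = 0.127 g
calcium chloride: 9.1 mmol/L × 110.98 g/mol × 4.43 L ÷ 1000 = 4.474 g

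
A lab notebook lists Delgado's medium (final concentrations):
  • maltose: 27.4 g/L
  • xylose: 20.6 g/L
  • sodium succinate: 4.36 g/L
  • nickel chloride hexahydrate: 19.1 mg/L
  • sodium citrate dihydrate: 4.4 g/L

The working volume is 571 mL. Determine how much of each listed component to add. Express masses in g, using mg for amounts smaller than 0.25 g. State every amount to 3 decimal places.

maltose 15.645 g; xylose 11.763 g; sodium succinate 2.490 g; nickel chloride hexahydrate 10.906 mg; sodium citrate dihydrate 2.512 g

Target volume = 571 mL = 0.571 L.
maltose: 27.4 g/L × 0.571 L = 15.645 g
xylose: 20.6 g/L × 0.571 L = 11.763 g
sodium succinate: 4.36 g/L × 0.571 L = 2.490 g
nickel chloride hexahydrate: 19.1 mg/L × 0.571 L = 10.906 mg
sodium citrate dihydrate: 4.4 g/L × 0.571 L = 2.512 g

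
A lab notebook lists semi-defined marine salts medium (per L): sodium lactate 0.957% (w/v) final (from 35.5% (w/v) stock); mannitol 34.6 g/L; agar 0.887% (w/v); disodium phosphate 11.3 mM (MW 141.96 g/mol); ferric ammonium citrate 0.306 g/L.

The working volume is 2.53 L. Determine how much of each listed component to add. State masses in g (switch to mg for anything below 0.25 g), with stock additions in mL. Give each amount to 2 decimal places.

Working volume: 2.53 L.
sodium lactate: dilute stock: 0.957% ÷ 35.5% × 2530 mL = 68.20 mL
mannitol: 34.6 g/L × 2.53 L = 87.54 g
agar: 0.887% w/v = 8.87 g/L → 8.87 × 2.53 L = 22.44 g
disodium phosphate: 11.3 mmol/L × 141.96 g/mol × 2.53 L ÷ 1000 = 4.06 g
ferric ammonium citrate: 0.306 g/L × 2.53 L = 0.77 g

sodium lactate 68.20 mL; mannitol 87.54 g; agar 22.44 g; disodium phosphate 4.06 g; ferric ammonium citrate 0.77 g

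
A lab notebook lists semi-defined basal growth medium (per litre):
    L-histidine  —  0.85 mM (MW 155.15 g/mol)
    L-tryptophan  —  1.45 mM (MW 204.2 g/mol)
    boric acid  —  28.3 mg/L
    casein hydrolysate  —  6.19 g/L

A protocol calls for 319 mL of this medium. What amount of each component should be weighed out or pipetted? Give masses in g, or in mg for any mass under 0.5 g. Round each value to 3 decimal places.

Working volume: 319 mL = 0.319 L.
L-histidine: 0.85 mmol/L × 155.15 mg/mmol × 0.319 L = 42.069 mg
L-tryptophan: 1.45 mmol/L × 204.2 mg/mmol × 0.319 L = 94.453 mg
boric acid: 28.3 mg/L × 0.319 L = 9.028 mg
casein hydrolysate: 6.19 g/L × 0.319 L = 1.975 g

L-histidine 42.069 mg; L-tryptophan 94.453 mg; boric acid 9.028 mg; casein hydrolysate 1.975 g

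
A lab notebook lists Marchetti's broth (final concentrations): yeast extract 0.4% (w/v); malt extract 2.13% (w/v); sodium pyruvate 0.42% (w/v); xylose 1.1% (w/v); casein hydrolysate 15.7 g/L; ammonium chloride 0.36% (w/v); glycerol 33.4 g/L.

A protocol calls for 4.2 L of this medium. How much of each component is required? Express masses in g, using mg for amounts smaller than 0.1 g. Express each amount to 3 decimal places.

yeast extract 16.800 g; malt extract 89.460 g; sodium pyruvate 17.640 g; xylose 46.200 g; casein hydrolysate 65.940 g; ammonium chloride 15.120 g; glycerol 140.280 g

Working volume: 4.2 L.
yeast extract: 0.4% w/v = 4 g/L → 4 × 4.2 L = 16.800 g
malt extract: 2.13 g per 100 mL × 4200 mL ÷ 100 = 89.460 g
sodium pyruvate: 0.42 g per 100 mL × 4200 mL ÷ 100 = 17.640 g
xylose: 1.1 g per 100 mL × 4200 mL ÷ 100 = 46.200 g
casein hydrolysate: 15.7 g/L × 4.2 L = 65.940 g
ammonium chloride: 0.36% w/v = 3.6 g/L → 3.6 × 4.2 L = 15.120 g
glycerol: 33.4 g/L × 4.2 L = 140.280 g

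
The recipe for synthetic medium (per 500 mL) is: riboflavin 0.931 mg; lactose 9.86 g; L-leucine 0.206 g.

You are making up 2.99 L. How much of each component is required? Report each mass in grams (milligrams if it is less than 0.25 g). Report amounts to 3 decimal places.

Scale factor = 2990 mL / 500 mL = 5.98.
riboflavin: 0.931 mg × (2990 mL / 500 mL) = 5.567 mg
lactose: 9.86 g × (2990 mL / 500 mL) = 58.963 g
L-leucine: 0.206 g × (2990 mL / 500 mL) = 1.232 g

riboflavin 5.567 mg; lactose 58.963 g; L-leucine 1.232 g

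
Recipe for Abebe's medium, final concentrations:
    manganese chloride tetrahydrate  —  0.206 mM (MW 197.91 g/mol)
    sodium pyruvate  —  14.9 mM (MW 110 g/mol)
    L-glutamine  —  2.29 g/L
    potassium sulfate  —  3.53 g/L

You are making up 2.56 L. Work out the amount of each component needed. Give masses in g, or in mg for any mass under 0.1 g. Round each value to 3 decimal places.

manganese chloride tetrahydrate 0.104 g; sodium pyruvate 4.196 g; L-glutamine 5.862 g; potassium sulfate 9.037 g

Working volume: 2.56 L.
manganese chloride tetrahydrate: 0.206 mmol/L × 197.91 g/mol × 2.56 L ÷ 1000 = 0.104 g
sodium pyruvate: 14.9 mmol/L × 110 g/mol × 2.56 L ÷ 1000 = 4.196 g
L-glutamine: 2.29 g/L × 2.56 L = 5.862 g
potassium sulfate: 3.53 g/L × 2.56 L = 9.037 g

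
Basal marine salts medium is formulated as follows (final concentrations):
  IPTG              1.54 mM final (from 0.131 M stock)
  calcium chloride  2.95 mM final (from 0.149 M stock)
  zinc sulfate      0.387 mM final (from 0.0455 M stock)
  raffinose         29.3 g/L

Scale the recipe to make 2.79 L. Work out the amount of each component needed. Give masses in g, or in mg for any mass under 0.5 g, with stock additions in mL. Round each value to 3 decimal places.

Working volume: 2.79 L.
IPTG: C1V1 = C2V2 → 1.54 mM × 2790 mL ÷ 131 mM = 32.798 mL
calcium chloride: V = C2·V2/C1 = 2.95 mM × 2790 mL ÷ 149 mM = 55.238 mL
zinc sulfate: C1V1 = C2V2 → 0.387 mM × 2790 mL ÷ 45.5 mM = 23.730 mL
raffinose: 29.3 g/L × 2.79 L = 81.747 g

IPTG 32.798 mL; calcium chloride 55.238 mL; zinc sulfate 23.730 mL; raffinose 81.747 g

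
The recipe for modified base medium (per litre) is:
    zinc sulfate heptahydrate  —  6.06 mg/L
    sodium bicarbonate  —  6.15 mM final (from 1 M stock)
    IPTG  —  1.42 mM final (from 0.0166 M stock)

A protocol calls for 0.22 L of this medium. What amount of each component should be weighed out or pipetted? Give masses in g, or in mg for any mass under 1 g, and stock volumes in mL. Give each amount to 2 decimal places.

Working volume: 0.22 L.
zinc sulfate heptahydrate: 6.06 mg/L × 0.22 L = 1.33 mg
sodium bicarbonate: V = C2·V2/C1 = 6.15 mM × 220 mL ÷ 1000 mM = 1.35 mL
IPTG: dilute stock: 1.42 mM × 220 mL ÷ 16.6 mM = 18.82 mL

zinc sulfate heptahydrate 1.33 mg; sodium bicarbonate 1.35 mL; IPTG 18.82 mL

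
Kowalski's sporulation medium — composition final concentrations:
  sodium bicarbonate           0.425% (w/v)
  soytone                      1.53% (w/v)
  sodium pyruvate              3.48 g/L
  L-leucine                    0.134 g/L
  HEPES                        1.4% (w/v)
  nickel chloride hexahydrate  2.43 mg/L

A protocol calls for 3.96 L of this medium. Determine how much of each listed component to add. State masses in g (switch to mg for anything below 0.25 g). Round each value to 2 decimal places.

Scale factor relative to 1 L: 3.96.
sodium bicarbonate: 0.425% w/v = 4.25 g/L → 4.25 × 3.96 L = 16.83 g
soytone: 1.53 g per 100 mL × 3960 mL ÷ 100 = 60.59 g
sodium pyruvate: 3.48 g/L × 3.96 L = 13.78 g
L-leucine: 0.134 g/L × 3.96 L = 0.53 g
HEPES: 1.4 g per 100 mL × 3960 mL ÷ 100 = 55.44 g
nickel chloride hexahydrate: 2.43 mg/L × 3.96 L = 9.62 mg

sodium bicarbonate 16.83 g; soytone 60.59 g; sodium pyruvate 13.78 g; L-leucine 0.53 g; HEPES 55.44 g; nickel chloride hexahydrate 9.62 mg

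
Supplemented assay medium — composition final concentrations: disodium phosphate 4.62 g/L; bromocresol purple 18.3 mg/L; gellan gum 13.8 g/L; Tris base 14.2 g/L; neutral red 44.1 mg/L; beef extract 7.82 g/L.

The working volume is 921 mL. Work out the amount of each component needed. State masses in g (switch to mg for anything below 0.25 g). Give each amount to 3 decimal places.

Scale factor relative to 1 L: 0.921.
disodium phosphate: 4.62 g/L × 0.921 L = 4.255 g
bromocresol purple: 18.3 mg/L × 0.921 L = 16.854 mg
gellan gum: 13.8 g/L × 0.921 L = 12.710 g
Tris base: 14.2 g/L × 0.921 L = 13.078 g
neutral red: 44.1 mg/L × 0.921 L = 40.616 mg
beef extract: 7.82 g/L × 0.921 L = 7.202 g

disodium phosphate 4.255 g; bromocresol purple 16.854 mg; gellan gum 12.710 g; Tris base 13.078 g; neutral red 40.616 mg; beef extract 7.202 g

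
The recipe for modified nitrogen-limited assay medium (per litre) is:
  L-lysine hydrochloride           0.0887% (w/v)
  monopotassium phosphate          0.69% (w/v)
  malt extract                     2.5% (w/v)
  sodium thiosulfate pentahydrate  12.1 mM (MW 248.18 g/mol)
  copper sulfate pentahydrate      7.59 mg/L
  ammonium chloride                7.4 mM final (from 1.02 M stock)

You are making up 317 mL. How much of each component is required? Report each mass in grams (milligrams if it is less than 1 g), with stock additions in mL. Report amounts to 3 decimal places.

L-lysine hydrochloride 281.179 mg; monopotassium phosphate 2.187 g; malt extract 7.925 g; sodium thiosulfate pentahydrate 951.944 mg; copper sulfate pentahydrate 2.406 mg; ammonium chloride 2.300 mL

Target volume = 317 mL = 0.317 L.
L-lysine hydrochloride: 0.0887 g per 100 mL × 317 mL ÷ 100 = 0.281179 g = 281.179 mg
monopotassium phosphate: 0.69% w/v = 6.9 g/L → 6.9 × 0.317 L = 2.187 g
malt extract: 2.5% w/v = 25 g/L → 25 × 0.317 L = 7.925 g
sodium thiosulfate pentahydrate: 12.1 mmol/L × 248.18 mg/mmol × 0.317 L = 951.944 mg
copper sulfate pentahydrate: 7.59 mg/L × 0.317 L = 2.406 mg
ammonium chloride: dilute stock: 7.4 mM × 317 mL ÷ 1020 mM = 2.300 mL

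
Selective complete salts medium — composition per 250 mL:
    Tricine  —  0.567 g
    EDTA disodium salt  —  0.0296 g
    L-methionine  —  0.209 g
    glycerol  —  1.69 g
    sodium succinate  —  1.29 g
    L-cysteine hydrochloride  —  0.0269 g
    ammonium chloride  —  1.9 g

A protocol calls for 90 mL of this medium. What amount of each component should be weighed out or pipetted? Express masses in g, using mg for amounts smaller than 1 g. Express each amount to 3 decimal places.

Scale factor = 90 mL / 250 mL = 0.36.
Tricine: 0.567 g × (90 mL / 250 mL) = 0.20412 g = 204.120 mg
EDTA disodium salt: 0.0296 g × (90 mL / 250 mL) = 0.010656 g = 10.656 mg
L-methionine: 0.209 g × (90 mL / 250 mL) = 0.07524 g = 75.240 mg
glycerol: 1.69 g × (90 mL / 250 mL) = 0.6084 g = 608.400 mg
sodium succinate: 1.29 g × (90 mL / 250 mL) = 0.4644 g = 464.400 mg
L-cysteine hydrochloride: 0.0269 g × (90 mL / 250 mL) = 0.009684 g = 9.684 mg
ammonium chloride: 1.9 g × (90 mL / 250 mL) = 0.684 g = 684.000 mg

Tricine 204.120 mg; EDTA disodium salt 10.656 mg; L-methionine 75.240 mg; glycerol 608.400 mg; sodium succinate 464.400 mg; L-cysteine hydrochloride 9.684 mg; ammonium chloride 684.000 mg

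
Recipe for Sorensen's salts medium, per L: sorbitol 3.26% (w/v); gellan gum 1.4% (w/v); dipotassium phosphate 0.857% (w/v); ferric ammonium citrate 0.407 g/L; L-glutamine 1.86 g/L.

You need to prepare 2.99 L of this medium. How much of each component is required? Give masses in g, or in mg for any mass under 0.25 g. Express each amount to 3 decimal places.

Scale factor relative to 1 L: 2.99.
sorbitol: 3.26% w/v = 32.6 g/L → 32.6 × 2.99 L = 97.474 g
gellan gum: 1.4% w/v = 14 g/L → 14 × 2.99 L = 41.860 g
dipotassium phosphate: 0.857 g per 100 mL × 2990 mL ÷ 100 = 25.624 g
ferric ammonium citrate: 0.407 g/L × 2.99 L = 1.217 g
L-glutamine: 1.86 g/L × 2.99 L = 5.561 g

sorbitol 97.474 g; gellan gum 41.860 g; dipotassium phosphate 25.624 g; ferric ammonium citrate 1.217 g; L-glutamine 5.561 g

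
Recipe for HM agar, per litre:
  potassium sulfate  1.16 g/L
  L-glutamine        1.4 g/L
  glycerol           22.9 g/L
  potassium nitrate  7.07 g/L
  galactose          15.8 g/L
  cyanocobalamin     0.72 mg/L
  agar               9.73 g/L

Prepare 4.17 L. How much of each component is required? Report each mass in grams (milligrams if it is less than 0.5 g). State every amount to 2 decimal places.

potassium sulfate 4.84 g; L-glutamine 5.84 g; glycerol 95.49 g; potassium nitrate 29.48 g; galactose 65.89 g; cyanocobalamin 3.00 mg; agar 40.57 g

Working volume: 4.17 L.
potassium sulfate: 1.16 g/L × 4.17 L = 4.84 g
L-glutamine: 1.4 g/L × 4.17 L = 5.84 g
glycerol: 22.9 g/L × 4.17 L = 95.49 g
potassium nitrate: 7.07 g/L × 4.17 L = 29.48 g
galactose: 15.8 g/L × 4.17 L = 65.89 g
cyanocobalamin: 0.72 mg/L × 4.17 L = 3.00 mg
agar: 9.73 g/L × 4.17 L = 40.57 g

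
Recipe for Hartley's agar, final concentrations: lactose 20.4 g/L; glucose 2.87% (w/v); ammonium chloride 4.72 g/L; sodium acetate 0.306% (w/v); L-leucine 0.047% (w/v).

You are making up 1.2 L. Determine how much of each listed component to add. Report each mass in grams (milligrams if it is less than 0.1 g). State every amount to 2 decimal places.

Working volume: 1.2 L.
lactose: 20.4 g/L × 1.2 L = 24.48 g
glucose: 2.87 g per 100 mL × 1200 mL ÷ 100 = 34.44 g
ammonium chloride: 4.72 g/L × 1.2 L = 5.66 g
sodium acetate: 0.306 g per 100 mL × 1200 mL ÷ 100 = 3.67 g
L-leucine: 0.047 g per 100 mL × 1200 mL ÷ 100 = 0.56 g

lactose 24.48 g; glucose 34.44 g; ammonium chloride 5.66 g; sodium acetate 3.67 g; L-leucine 0.56 g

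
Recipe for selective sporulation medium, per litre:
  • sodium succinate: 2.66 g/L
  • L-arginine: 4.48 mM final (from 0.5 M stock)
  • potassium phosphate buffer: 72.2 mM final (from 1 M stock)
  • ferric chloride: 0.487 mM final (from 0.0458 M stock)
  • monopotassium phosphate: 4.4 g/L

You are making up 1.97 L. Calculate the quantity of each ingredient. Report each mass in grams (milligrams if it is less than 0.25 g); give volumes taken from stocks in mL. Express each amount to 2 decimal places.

Working volume: 1.97 L.
sodium succinate: 2.66 g/L × 1.97 L = 5.24 g
L-arginine: V = C2·V2/C1 = 4.48 mM × 1970 mL ÷ 500 mM = 17.65 mL
potassium phosphate buffer: dilute stock: 72.2 mM × 1970 mL ÷ 1000 mM = 142.23 mL
ferric chloride: V = C2·V2/C1 = 0.487 mM × 1970 mL ÷ 45.8 mM = 20.95 mL
monopotassium phosphate: 4.4 g/L × 1.97 L = 8.67 g

sodium succinate 5.24 g; L-arginine 17.65 mL; potassium phosphate buffer 142.23 mL; ferric chloride 20.95 mL; monopotassium phosphate 8.67 g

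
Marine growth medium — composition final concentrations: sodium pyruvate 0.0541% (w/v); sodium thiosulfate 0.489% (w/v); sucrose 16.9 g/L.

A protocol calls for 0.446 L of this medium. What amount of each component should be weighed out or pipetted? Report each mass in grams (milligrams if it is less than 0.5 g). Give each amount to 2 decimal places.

Working volume: 0.446 L.
sodium pyruvate: 0.0541% w/v = 0.541 g/L → 0.541 × 0.446 L = 0.241286 g = 241.29 mg
sodium thiosulfate: 0.489% w/v = 4.89 g/L → 4.89 × 0.446 L = 2.18 g
sucrose: 16.9 g/L × 0.446 L = 7.54 g

sodium pyruvate 241.29 mg; sodium thiosulfate 2.18 g; sucrose 7.54 g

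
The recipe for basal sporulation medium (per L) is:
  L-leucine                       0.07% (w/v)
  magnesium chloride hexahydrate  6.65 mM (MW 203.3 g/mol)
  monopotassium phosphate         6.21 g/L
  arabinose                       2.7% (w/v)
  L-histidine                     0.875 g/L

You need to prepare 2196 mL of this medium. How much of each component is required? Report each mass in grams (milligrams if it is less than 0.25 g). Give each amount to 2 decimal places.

L-leucine 1.54 g; magnesium chloride hexahydrate 2.97 g; monopotassium phosphate 13.64 g; arabinose 59.29 g; L-histidine 1.92 g

Working volume: 2196 mL = 2.196 L.
L-leucine: 0.07 g per 100 mL × 2196 mL ÷ 100 = 1.54 g
magnesium chloride hexahydrate: 6.65 mmol/L × 203.3 g/mol × 2.196 L ÷ 1000 = 2.97 g
monopotassium phosphate: 6.21 g/L × 2.196 L = 13.64 g
arabinose: 2.7% w/v = 27 g/L → 27 × 2.196 L = 59.29 g
L-histidine: 0.875 g/L × 2.196 L = 1.92 g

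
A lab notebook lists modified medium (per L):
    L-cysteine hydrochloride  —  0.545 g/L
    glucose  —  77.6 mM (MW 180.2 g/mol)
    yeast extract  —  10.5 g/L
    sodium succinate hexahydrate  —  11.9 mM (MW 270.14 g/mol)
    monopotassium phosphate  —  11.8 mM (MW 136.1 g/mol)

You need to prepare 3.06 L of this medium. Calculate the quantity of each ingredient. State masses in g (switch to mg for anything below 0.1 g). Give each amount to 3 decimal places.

Working volume: 3.06 L.
L-cysteine hydrochloride: 0.545 g/L × 3.06 L = 1.668 g
glucose: 77.6 mmol/L × 180.2 g/mol × 3.06 L ÷ 1000 = 42.790 g
yeast extract: 10.5 g/L × 3.06 L = 32.130 g
sodium succinate hexahydrate: 11.9 mmol/L × 270.14 g/mol × 3.06 L ÷ 1000 = 9.837 g
monopotassium phosphate: 11.8 mmol/L × 136.1 g/mol × 3.06 L ÷ 1000 = 4.914 g

L-cysteine hydrochloride 1.668 g; glucose 42.790 g; yeast extract 32.130 g; sodium succinate hexahydrate 9.837 g; monopotassium phosphate 4.914 g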